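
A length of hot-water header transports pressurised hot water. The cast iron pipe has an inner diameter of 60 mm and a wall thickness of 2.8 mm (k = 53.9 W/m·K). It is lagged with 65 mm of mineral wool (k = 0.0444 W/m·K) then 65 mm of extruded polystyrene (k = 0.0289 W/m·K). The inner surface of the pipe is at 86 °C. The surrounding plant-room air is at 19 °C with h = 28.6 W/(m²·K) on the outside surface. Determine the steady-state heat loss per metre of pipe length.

q′ ≈ 9.92 W/m

Per-layer cylindrical resistances, series-summed:
R_cast iron pipe wall = ln(32.8/30)/(2π×53.9×1) = 2.635×10^-4 K/W
R_mineral wool = ln(97.8/32.8)/(2π×0.0444×1) = 3.916 K/W
R_extruded polystyrene = ln(162.8/97.8)/(2π×0.0289×1) = 2.806 K/W
R_outer film = 1/(h_o·2πr_oL) = 1/(28.6×2π×0.1628×1) = 0.03418 K/W
R_total = 6.757 K/W
Q = ΔT/R_total = 67/6.757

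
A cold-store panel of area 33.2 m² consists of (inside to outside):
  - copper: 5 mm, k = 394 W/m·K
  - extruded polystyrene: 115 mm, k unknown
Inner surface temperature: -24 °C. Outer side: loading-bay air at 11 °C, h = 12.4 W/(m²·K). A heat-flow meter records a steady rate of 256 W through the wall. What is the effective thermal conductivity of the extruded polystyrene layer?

Using the resistance-network approach (series):
R_copper = L/(kA) = 0.005/(394×33.2) = 3.822×10^-7 K/W
R_outer film = 1/(h_o·A) = 1/(12.4×33.2) = 0.002429 K/W
Sum of known resistances R_other = 0.002429 K/W
Total R = ΔT/Q = 35/256 = 0.1367 K/W
R_extruded polystyrene = R_total − R_other = 0.1343 K/W
k = L/(R·A) = 0.115/(0.1343×33.2)

k ≈ 0.0258 W/(m·K)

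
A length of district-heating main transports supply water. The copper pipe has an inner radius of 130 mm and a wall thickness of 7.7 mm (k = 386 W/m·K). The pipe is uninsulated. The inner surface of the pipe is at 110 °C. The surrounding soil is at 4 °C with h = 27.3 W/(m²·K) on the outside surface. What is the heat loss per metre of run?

q′ ≈ 2500 W/m

Radial resistances (cylindrical: R_cond = ln(r_o/r_i)/(2πkL), R_conv = 1/(h·2πrL)):
R_copper pipe wall = ln(137.7/130)/(2π×386×1) = 2.373×10^-5 K/W
R_outer film = 1/(h_o·2πr_oL) = 1/(27.3×2π×0.1377×1) = 0.04234 K/W
R_total = 0.04236 K/W
Q = ΔT/R_total = 106/0.04236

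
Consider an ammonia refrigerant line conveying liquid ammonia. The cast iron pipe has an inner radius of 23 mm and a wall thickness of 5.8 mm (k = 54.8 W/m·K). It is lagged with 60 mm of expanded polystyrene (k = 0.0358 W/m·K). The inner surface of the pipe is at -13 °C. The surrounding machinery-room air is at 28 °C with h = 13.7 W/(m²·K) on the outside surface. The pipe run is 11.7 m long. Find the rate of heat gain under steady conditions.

Radial resistances (cylindrical: R_cond = ln(r_o/r_i)/(2πkL), R_conv = 1/(h·2πrL)):
R_cast iron pipe wall = ln(28.8/23)/(2π×54.8×11.7) = 5.582×10^-5 K/W
R_expanded polystyrene = ln(88.8/28.8)/(2π×0.0358×11.7) = 0.4279 K/W
R_outer film = 1/(h_o·2πr_oL) = 1/(13.7×2π×0.0888×11.7) = 0.01118 K/W
R_total = 0.4391 K/W
Q = ΔT/R_total = 41/0.4391

Q ≈ 93.4 W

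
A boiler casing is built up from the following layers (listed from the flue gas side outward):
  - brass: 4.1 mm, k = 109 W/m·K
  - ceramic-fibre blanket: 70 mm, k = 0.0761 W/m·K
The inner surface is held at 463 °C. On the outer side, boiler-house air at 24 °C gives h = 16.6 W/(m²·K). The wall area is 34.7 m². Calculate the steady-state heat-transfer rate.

Q ≈ 15500 W

Using the resistance-network approach (series):
R_brass = L/(kA) = 0.0041/(109×34.7) = 1.084×10^-6 K/W
R_ceramic-fibre blanket = L/(kA) = 0.07/(0.0761×34.7) = 0.02651 K/W
R_outer film = 1/(h_o·A) = 1/(16.6×34.7) = 0.001736 K/W
R_total = 0.02825 K/W
Q = ΔT / R_total = 439 / 0.02825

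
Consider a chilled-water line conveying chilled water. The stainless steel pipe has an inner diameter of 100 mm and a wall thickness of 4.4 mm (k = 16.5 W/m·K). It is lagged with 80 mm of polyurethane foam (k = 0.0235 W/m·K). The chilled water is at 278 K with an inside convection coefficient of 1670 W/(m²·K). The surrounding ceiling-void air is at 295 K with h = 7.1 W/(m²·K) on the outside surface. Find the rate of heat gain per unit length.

Per-layer cylindrical resistances, series-summed:
R_inner film = 1/(h_i·2πr₁L) = 1/(1670×2π×0.05×1) = 0.001906 K/W
R_stainless steel pipe wall = ln(54.4/50)/(2π×16.5×1) = 8.135×10^-4 K/W
R_polyurethane foam = ln(134.4/54.4)/(2π×0.0235×1) = 6.125 K/W
R_outer film = 1/(h_o·2πr_oL) = 1/(7.1×2π×0.1344×1) = 0.1668 K/W
R_total = 6.295 K/W
Q = ΔT/R_total = 17/6.295

q′ ≈ 2.7 W/m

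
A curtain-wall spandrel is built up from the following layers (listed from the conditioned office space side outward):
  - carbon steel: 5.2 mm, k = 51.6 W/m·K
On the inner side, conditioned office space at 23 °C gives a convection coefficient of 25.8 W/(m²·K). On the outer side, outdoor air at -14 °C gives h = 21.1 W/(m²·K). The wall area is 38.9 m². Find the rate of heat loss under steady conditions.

Q ≈ 16700 W

Using the resistance-network approach (series):
R_inner film = 1/(h_i·A) = 1/(25.8×38.9) = 9.964×10^-4 K/W
R_carbon steel = L/(kA) = 0.0052/(51.6×38.9) = 2.591×10^-6 K/W
R_outer film = 1/(h_o·A) = 1/(21.1×38.9) = 0.001218 K/W
R_total = 0.002217 K/W
Q = ΔT / R_total = 37 / 0.002217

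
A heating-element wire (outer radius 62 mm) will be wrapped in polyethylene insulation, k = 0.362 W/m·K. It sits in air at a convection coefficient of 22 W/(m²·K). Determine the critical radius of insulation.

For a cylinder r_cr = k/h = 0.362/22
r_cr = 16.5 mm; since the bare radius (62 mm) is above r_cr, any added insulation will reduce heat loss.

r_cr ≈ 16.5 mm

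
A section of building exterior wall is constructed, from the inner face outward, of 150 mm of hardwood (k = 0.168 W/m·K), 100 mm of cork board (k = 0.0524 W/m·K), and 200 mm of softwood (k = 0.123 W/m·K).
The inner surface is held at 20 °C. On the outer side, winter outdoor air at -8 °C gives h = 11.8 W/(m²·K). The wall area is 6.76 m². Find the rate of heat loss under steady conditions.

Q ≈ 42 W

Treating each layer as a thermal resistance in series:
R_hardwood = L/(kA) = 0.15/(0.168×6.76) = 0.1321 K/W
R_cork board = L/(kA) = 0.1/(0.0524×6.76) = 0.2823 K/W
R_softwood = L/(kA) = 0.2/(0.123×6.76) = 0.2405 K/W
R_outer film = 1/(h_o·A) = 1/(11.8×6.76) = 0.01254 K/W
R_total = 0.6675 K/W
Q = ΔT / R_total = 28 / 0.6675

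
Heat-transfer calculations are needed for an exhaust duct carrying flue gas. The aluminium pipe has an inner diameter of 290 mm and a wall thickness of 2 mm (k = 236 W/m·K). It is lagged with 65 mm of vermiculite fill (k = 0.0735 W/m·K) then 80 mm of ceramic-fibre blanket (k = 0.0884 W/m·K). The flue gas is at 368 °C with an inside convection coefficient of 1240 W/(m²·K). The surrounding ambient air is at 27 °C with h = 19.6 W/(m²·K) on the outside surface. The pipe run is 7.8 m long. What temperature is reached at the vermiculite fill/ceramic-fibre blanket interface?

T ≈ 174 °C

Cylindrical conduction, so R = ln(r₂/r₁)/(2πkL) per layer, in series:
R_inner film = 1/(h_i·2πr₁L) = 1/(1240×2π×0.145×7.8) = 1.135×10^-4 K/W
R_aluminium pipe wall = ln(147/145)/(2π×236×7.8) = 1.184×10^-6 K/W
R_vermiculite fill = ln(212/147)/(2π×0.0735×7.8) = 0.1016 K/W
R_ceramic-fibre blanket = ln(292/212)/(2π×0.0884×7.8) = 0.0739 K/W
R_outer film = 1/(h_o·2πr_oL) = 1/(19.6×2π×0.292×7.8) = 0.003565 K/W
R_total = 0.1792 K/W
Q = ΔT/R_total = 341/0.1792
Q = 1900 W
T_interface = T_inner − Q·ΣR(inner→interface) = 368 − 1900×0.1018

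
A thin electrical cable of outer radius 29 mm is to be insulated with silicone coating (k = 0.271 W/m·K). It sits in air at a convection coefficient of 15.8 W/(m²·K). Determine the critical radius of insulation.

For a cylinder r_cr = k/h = 0.271/15.8
r_cr = 17.2 mm; since the bare radius (29 mm) is above r_cr, any added insulation will reduce heat loss.

r_cr ≈ 17.2 mm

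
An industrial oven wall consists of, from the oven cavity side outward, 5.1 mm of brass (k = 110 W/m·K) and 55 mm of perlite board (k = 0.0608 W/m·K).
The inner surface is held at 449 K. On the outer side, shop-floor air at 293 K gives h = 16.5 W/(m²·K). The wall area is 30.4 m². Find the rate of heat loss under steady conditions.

Q ≈ 4910 W

Thermal resistances in series:
R_brass = L/(kA) = 0.0051/(110×30.4) = 1.525×10^-6 K/W
R_perlite board = L/(kA) = 0.055/(0.0608×30.4) = 0.02976 K/W
R_outer film = 1/(h_o·A) = 1/(16.5×30.4) = 0.001994 K/W
R_total = 0.03175 K/W
Q = ΔT / R_total = 156 / 0.03175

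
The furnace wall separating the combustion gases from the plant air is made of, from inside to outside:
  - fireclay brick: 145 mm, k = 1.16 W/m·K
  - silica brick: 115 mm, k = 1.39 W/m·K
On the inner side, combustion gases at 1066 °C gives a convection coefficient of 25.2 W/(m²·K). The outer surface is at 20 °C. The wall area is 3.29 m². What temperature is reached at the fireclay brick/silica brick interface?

T ≈ 370 °C

Treating each layer as a thermal resistance in series:
R_inner film = 1/(h_i·A) = 1/(25.2×3.29) = 0.01206 K/W
R_fireclay brick = L/(kA) = 0.145/(1.16×3.29) = 0.03799 K/W
R_silica brick = L/(kA) = 0.115/(1.39×3.29) = 0.02515 K/W
R_total = 0.0752 K/W;  Q = ΔT/R_total = 1046/0.0752 = 13910 W
T_interface = T_inner − Q·ΣR(inner→interface) = 1066 − 13900×0.05006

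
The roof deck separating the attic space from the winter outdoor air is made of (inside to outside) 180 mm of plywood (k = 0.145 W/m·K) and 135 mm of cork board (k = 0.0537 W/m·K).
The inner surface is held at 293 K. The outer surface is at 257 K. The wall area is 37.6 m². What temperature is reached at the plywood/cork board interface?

Series thermal resistances:
R_plywood = L/(kA) = 0.18/(0.145×37.6) = 0.03302 K/W
R_cork board = L/(kA) = 0.135/(0.0537×37.6) = 0.06686 K/W
R_total = 0.09988 K/W;  Q = ΔT/R_total = 36/0.09988 = 360.4 W
T_interface = T_inner − Q·ΣR(inner→interface) = 293 − 360×0.03302

T ≈ 281 K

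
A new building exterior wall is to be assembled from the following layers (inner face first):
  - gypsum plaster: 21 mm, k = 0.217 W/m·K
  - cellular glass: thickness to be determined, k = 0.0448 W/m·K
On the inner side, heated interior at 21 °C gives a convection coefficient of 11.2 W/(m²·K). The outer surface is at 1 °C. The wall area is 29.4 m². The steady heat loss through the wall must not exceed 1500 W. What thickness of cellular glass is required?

L ≈ 9.23 mm

Series thermal resistances:
R_inner film = 1/(h_i·A) = 1/(11.2×29.4) = 0.003037 K/W
R_gypsum plaster = L/(kA) = 0.021/(0.217×29.4) = 0.003292 K/W
Sum of the known resistances R_other = 0.006329 K/W
Required total resistance R_tot = ΔT/Q_allow = 20/1500 = 0.01333 K/W
R_cellular glass = R_tot − R_other = 0.007005 K/W
L = R·k·A = 0.007005×0.0448×29.4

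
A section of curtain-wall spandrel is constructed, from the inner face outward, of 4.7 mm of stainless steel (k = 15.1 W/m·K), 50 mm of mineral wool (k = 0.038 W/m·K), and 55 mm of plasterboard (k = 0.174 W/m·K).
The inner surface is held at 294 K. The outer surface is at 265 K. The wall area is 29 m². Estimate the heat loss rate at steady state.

Q ≈ 515 W

Model the wall as resistances in series:
R_stainless steel = L/(kA) = 0.0047/(15.1×29) = 1.073×10^-5 K/W
R_mineral wool = L/(kA) = 0.05/(0.038×29) = 0.04537 K/W
R_plasterboard = L/(kA) = 0.055/(0.174×29) = 0.0109 K/W
R_total = 0.05628 K/W
Q = ΔT / R_total = 29 / 0.05628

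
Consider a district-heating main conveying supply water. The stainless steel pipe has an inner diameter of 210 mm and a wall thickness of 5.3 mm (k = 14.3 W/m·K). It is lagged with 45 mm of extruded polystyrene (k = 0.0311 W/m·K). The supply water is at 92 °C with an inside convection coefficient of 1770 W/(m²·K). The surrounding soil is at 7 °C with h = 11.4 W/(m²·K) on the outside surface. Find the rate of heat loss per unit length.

Treating each annulus and film as a series resistance:
R_inner film = 1/(h_i·2πr₁L) = 1/(1770×2π×0.105×1) = 8.564×10^-4 K/W
R_stainless steel pipe wall = ln(110.3/105)/(2π×14.3×1) = 5.481×10^-4 K/W
R_extruded polystyrene = ln(155.3/110.3)/(2π×0.0311×1) = 1.751 K/W
R_outer film = 1/(h_o·2πr_oL) = 1/(11.4×2π×0.1553×1) = 0.0899 K/W
R_total = 1.842 K/W
Q = ΔT/R_total = 85/1.842

q′ ≈ 46.1 W/m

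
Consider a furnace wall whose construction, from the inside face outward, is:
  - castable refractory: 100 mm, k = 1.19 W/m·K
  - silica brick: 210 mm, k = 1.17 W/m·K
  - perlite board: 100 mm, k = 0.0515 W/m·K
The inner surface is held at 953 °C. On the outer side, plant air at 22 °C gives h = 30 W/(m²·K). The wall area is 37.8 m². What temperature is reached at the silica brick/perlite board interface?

Treating each layer as a thermal resistance in series:
R_castable refractory = L/(kA) = 0.1/(1.19×37.8) = 0.002223 K/W
R_silica brick = L/(kA) = 0.21/(1.17×37.8) = 0.004748 K/W
R_perlite board = L/(kA) = 0.1/(0.0515×37.8) = 0.05137 K/W
R_outer film = 1/(h_o·A) = 1/(30×37.8) = 8.818×10^-4 K/W
R_total = 0.05922 K/W;  Q = ΔT/R_total = 931/0.05922 = 15720 W
T_interface = T_inner − Q·ΣR(inner→interface) = 953 − 15700×0.006971

T ≈ 843 °C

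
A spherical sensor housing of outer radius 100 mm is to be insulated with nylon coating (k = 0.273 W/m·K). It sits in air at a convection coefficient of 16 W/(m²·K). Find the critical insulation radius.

r_cr ≈ 34.1 mm

For a sphere r_cr = 2k/h = 2×0.273/16
r_cr = 34.1 mm; since the bare radius (100 mm) is above r_cr, any added insulation will reduce heat loss.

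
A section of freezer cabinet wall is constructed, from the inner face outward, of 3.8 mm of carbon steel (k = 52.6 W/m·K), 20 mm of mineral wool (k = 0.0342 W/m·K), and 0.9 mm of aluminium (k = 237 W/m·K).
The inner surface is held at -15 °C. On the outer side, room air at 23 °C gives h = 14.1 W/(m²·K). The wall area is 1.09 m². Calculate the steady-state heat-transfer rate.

Using the resistance-network approach (series):
R_carbon steel = L/(kA) = 0.0038/(52.6×1.09) = 6.628×10^-5 K/W
R_mineral wool = L/(kA) = 0.02/(0.0342×1.09) = 0.5365 K/W
R_aluminium = L/(kA) = 0.0009/(237×1.09) = 3.484×10^-6 K/W
R_outer film = 1/(h_o·A) = 1/(14.1×1.09) = 0.06507 K/W
R_total = 0.6016 K/W
Q = ΔT / R_total = 38 / 0.6016

Q ≈ 63.2 W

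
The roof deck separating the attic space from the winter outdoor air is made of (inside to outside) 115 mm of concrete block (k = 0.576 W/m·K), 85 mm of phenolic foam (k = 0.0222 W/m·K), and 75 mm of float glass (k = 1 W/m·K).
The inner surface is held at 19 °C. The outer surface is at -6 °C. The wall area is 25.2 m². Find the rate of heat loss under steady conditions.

Using the resistance-network approach (series):
R_concrete block = L/(kA) = 0.115/(0.576×25.2) = 0.007923 K/W
R_phenolic foam = L/(kA) = 0.085/(0.0222×25.2) = 0.1519 K/W
R_float glass = L/(kA) = 0.075/(1×25.2) = 0.002976 K/W
R_total = 0.1628 K/W
Q = ΔT / R_total = 25 / 0.1628

Q ≈ 154 W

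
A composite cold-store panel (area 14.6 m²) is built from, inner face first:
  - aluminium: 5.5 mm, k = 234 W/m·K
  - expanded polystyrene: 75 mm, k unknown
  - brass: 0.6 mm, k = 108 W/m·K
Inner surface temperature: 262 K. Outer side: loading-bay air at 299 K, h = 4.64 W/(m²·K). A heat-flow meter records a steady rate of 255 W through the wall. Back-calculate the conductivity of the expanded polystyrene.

Treating each layer as a thermal resistance in series:
R_aluminium = L/(kA) = 0.0055/(234×14.6) = 1.61×10^-6 K/W
R_brass = L/(kA) = 0.0006/(108×14.6) = 3.805×10^-7 K/W
R_outer film = 1/(h_o·A) = 1/(4.64×14.6) = 0.01476 K/W
Sum of known resistances R_other = 0.01476 K/W
Total R = ΔT/Q = 37/255 = 0.1451 K/W
R_expanded polystyrene = R_total − R_other = 0.1303 K/W
k = L/(R·A) = 0.075/(0.1303×14.6)

k ≈ 0.0394 W/(m·K)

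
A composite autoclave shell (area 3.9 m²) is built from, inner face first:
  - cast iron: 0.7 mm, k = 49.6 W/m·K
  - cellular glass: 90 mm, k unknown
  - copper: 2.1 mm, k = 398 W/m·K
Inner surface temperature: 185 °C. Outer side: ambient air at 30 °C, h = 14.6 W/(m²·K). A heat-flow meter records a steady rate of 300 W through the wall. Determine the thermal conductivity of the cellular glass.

Thermal resistances in series:
R_cast iron = L/(kA) = 0.0007/(49.6×3.9) = 3.619×10^-6 K/W
R_copper = L/(kA) = 0.0021/(398×3.9) = 1.353×10^-6 K/W
R_outer film = 1/(h_o·A) = 1/(14.6×3.9) = 0.01756 K/W
Sum of known resistances R_other = 0.01757 K/W
Total R = ΔT/Q = 155/300 = 0.5167 K/W
R_cellular glass = R_total − R_other = 0.4991 K/W
k = L/(R·A) = 0.09/(0.4991×3.9)

k ≈ 0.0462 W/(m·K)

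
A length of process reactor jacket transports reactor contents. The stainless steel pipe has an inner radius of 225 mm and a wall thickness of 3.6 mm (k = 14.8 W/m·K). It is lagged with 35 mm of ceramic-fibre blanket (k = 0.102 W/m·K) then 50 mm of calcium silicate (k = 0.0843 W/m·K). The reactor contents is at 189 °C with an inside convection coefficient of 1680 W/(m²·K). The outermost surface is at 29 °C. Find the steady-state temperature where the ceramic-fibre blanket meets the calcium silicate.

T ≈ 124 °C

For a radial system each layer contributes R = ln(r_out/r_in)/(2πkL); films add R = 1/(hA).
R_inner film = 1/(h_i·2πr₁L) = 1/(1680×2π×0.225×1) = 4.21×10^-4 K/W
R_stainless steel pipe wall = ln(228.6/225)/(2π×14.8×1) = 1.707×10^-4 K/W
R_ceramic-fibre blanket = ln(263.6/228.6)/(2π×0.102×1) = 0.2223 K/W
R_calcium silicate = ln(313.6/263.6)/(2π×0.0843×1) = 0.3279 K/W
R_total = 0.5508 K/W
Q = ΔT/R_total = 160/0.5508
Q = 290 W/m
T_interface = T_inner − Q·ΣR(inner→interface) = 189 − 290×0.2229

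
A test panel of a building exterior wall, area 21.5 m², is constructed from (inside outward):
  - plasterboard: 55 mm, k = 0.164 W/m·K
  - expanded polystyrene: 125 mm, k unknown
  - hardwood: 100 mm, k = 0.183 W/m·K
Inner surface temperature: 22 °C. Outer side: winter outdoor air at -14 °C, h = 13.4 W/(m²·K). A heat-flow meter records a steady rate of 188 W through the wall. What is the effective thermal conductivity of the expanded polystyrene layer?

k ≈ 0.0395 W/(m·K)

Model the wall as resistances in series:
R_plasterboard = L/(kA) = 0.055/(0.164×21.5) = 0.0156 K/W
R_hardwood = L/(kA) = 0.1/(0.183×21.5) = 0.02542 K/W
R_outer film = 1/(h_o·A) = 1/(13.4×21.5) = 0.003471 K/W
Sum of known resistances R_other = 0.04449 K/W
Total R = ΔT/Q = 36/188 = 0.1915 K/W
R_expanded polystyrene = R_total − R_other = 0.147 K/W
k = L/(R·A) = 0.125/(0.147×21.5)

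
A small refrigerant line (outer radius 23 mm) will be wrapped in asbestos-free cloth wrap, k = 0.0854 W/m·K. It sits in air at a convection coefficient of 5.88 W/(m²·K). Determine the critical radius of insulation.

r_cr ≈ 14.5 mm

For a cylinder r_cr = k/h = 0.0854/5.88
r_cr = 14.5 mm; since the bare radius (23 mm) is above r_cr, any added insulation will reduce heat loss.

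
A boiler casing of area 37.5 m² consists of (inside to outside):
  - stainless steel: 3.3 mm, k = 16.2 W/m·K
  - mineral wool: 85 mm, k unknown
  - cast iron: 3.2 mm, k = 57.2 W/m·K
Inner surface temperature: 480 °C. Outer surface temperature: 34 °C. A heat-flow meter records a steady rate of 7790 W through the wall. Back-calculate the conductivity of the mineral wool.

k ≈ 0.0396 W/(m·K)

Model the wall as resistances in series:
R_stainless steel = L/(kA) = 0.0033/(16.2×37.5) = 5.432×10^-6 K/W
R_cast iron = L/(kA) = 0.0032/(57.2×37.5) = 1.492×10^-6 K/W
Sum of known resistances R_other = 6.924×10^-6 K/W
Total R = ΔT/Q = 446/7790 = 0.05725 K/W
R_mineral wool = R_total − R_other = 0.05725 K/W
k = L/(R·A) = 0.085/(0.05725×37.5)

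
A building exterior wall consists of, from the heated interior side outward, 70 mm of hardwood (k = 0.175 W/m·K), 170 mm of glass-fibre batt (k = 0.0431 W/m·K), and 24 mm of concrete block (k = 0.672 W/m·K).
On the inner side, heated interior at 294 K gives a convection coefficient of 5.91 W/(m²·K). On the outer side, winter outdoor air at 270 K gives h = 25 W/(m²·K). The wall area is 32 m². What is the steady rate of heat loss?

Treating each layer as a thermal resistance in series:
R_inner film = 1/(h_i·A) = 1/(5.91×32) = 0.005288 K/W
R_hardwood = L/(kA) = 0.07/(0.175×32) = 0.0125 K/W
R_glass-fibre batt = L/(kA) = 0.17/(0.0431×32) = 0.1233 K/W
R_concrete block = L/(kA) = 0.024/(0.672×32) = 0.001116 K/W
R_outer film = 1/(h_o·A) = 1/(25×32) = 0.00125 K/W
R_total = 0.1434 K/W
Q = ΔT / R_total = 24 / 0.1434

Q ≈ 167 W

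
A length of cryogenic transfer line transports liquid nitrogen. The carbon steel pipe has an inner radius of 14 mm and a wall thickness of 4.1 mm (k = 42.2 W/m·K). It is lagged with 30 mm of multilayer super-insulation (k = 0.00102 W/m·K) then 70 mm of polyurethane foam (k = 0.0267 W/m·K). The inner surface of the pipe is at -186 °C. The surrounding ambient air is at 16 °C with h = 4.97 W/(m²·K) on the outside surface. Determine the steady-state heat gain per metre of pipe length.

For a radial system each layer contributes R = ln(r_out/r_in)/(2πkL); films add R = 1/(hA).
R_carbon steel pipe wall = ln(18.1/14)/(2π×42.2×1) = 9.687×10^-4 K/W
R_multilayer super-insulation = ln(48.1/18.1)/(2π×0.00102×1) = 152.5 K/W
R_polyurethane foam = ln(118.1/48.1)/(2π×0.0267×1) = 5.354 K/W
R_outer film = 1/(h_o·2πr_oL) = 1/(4.97×2π×0.1181×1) = 0.2712 K/W
R_total = 158.1 K/W
Q = ΔT/R_total = 202/158.1

q′ ≈ 1.28 W/m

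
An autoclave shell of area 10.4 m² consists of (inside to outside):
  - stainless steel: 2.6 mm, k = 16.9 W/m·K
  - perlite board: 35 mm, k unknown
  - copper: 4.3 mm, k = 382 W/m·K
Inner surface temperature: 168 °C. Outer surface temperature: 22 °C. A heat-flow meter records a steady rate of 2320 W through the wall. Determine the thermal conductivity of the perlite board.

Thermal resistances in series:
R_stainless steel = L/(kA) = 0.0026/(16.9×10.4) = 1.479×10^-5 K/W
R_copper = L/(kA) = 0.0043/(382×10.4) = 1.082×10^-6 K/W
Sum of known resistances R_other = 1.588×10^-5 K/W
Total R = ΔT/Q = 146/2320 = 0.06293 K/W
R_perlite board = R_total − R_other = 0.06292 K/W
k = L/(R·A) = 0.035/(0.06292×10.4)

k ≈ 0.0535 W/(m·K)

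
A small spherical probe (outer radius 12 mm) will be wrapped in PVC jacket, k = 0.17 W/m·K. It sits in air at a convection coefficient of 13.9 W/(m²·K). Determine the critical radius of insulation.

r_cr ≈ 24.5 mm

For a sphere r_cr = 2k/h = 2×0.17/13.9
r_cr = 24.5 mm; since the bare radius (12 mm) is below r_cr, adding a thin layer of insulation will *increase* heat loss.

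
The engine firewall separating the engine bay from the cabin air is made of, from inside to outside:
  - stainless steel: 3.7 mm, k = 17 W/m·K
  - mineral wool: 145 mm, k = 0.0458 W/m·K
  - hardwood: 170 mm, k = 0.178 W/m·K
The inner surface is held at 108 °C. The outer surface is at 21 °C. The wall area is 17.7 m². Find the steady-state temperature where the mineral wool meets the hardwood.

Thermal resistances in series:
R_stainless steel = L/(kA) = 0.0037/(17×17.7) = 1.23×10^-5 K/W
R_mineral wool = L/(kA) = 0.145/(0.0458×17.7) = 0.1789 K/W
R_hardwood = L/(kA) = 0.17/(0.178×17.7) = 0.05396 K/W
R_total = 0.2328 K/W;  Q = ΔT/R_total = 87/0.2328 = 373.7 W
T_interface = T_inner − Q·ΣR(inner→interface) = 108 − 374×0.1789

T ≈ 41.2 °C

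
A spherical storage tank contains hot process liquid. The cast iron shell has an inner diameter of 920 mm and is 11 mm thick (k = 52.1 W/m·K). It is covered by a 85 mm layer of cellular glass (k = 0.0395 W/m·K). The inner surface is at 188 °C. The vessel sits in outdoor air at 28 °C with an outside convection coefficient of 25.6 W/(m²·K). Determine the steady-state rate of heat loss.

Q ≈ 241 W

For a spherical shell R = (1/r₁ − 1/r₂)/(4πk); film R = 1/(h·4πr²). In series:
R_cast iron shell = (1/0.46 − 1/0.471)/(4π×52.1) = 7.755×10^-5 K/W
R_cellular glass = (1/0.471 − 1/0.556)/(4π×0.0395) = 0.6539 K/W
R_outer film = 1/(h·4πr_o²) = 1/(25.6×4π×0.556²) = 0.01006 K/W
R_total = 0.664 K/W
Q = ΔT/R_total = 160/0.664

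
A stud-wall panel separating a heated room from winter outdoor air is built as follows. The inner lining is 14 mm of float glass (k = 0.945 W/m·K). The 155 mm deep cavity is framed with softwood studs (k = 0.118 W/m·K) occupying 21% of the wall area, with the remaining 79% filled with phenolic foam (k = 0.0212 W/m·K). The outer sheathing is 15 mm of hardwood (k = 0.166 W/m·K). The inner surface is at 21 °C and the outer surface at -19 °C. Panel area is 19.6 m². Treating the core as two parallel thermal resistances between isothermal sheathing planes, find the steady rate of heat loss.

Sheathing layers in series; stud and cavity paths in parallel between them.
R_inner = 0.014/(0.945×19.6) = 7.559×10^-4 K/W
R_stud  = 0.155/(0.118×0.21×19.6) = 0.3191 K/W
R_cav   = 0.155/(0.0212×0.79×19.6) = 0.4722 K/W
1/R_core = 1/R_stud + 1/R_cav → R_core = 0.1904 K/W
R_outer = 0.015/(0.166×19.6) = 0.00461 K/W
R_total = 0.1958 K/W
Q = ΔT/R_total = 40/0.1958

Q ≈ 204 W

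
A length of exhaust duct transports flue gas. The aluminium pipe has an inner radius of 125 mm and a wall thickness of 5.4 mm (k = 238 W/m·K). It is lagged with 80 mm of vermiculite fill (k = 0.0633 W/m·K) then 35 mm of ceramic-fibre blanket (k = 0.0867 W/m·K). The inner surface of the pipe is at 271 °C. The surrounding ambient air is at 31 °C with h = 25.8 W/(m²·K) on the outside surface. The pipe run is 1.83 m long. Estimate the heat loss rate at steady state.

Cylindrical conduction, so R = ln(r₂/r₁)/(2πkL) per layer, in series:
R_aluminium pipe wall = ln(130.4/125)/(2π×238×1.83) = 1.545×10^-5 K/W
R_vermiculite fill = ln(210.4/130.4)/(2π×0.0633×1.83) = 0.6573 K/W
R_ceramic-fibre blanket = ln(245.4/210.4)/(2π×0.0867×1.83) = 0.1544 K/W
R_outer film = 1/(h_o·2πr_oL) = 1/(25.8×2π×0.2454×1.83) = 0.01374 K/W
R_total = 0.8254 K/W
Q = ΔT/R_total = 240/0.8254

Q ≈ 291 W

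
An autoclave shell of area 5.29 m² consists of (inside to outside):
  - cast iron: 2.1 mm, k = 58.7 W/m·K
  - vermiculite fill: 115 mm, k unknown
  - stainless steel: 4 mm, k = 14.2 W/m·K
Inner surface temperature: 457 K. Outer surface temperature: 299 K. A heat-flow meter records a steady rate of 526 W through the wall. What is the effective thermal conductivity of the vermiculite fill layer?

k ≈ 0.0724 W/(m·K)

Thermal resistances in series:
R_cast iron = L/(kA) = 0.0021/(58.7×5.29) = 6.763×10^-6 K/W
R_stainless steel = L/(kA) = 0.004/(14.2×5.29) = 5.325×10^-5 K/W
Sum of known resistances R_other = 6.001×10^-5 K/W
Total R = ΔT/Q = 158/526 = 0.3004 K/W
R_vermiculite fill = R_total − R_other = 0.3003 K/W
k = L/(R·A) = 0.115/(0.3003×5.29)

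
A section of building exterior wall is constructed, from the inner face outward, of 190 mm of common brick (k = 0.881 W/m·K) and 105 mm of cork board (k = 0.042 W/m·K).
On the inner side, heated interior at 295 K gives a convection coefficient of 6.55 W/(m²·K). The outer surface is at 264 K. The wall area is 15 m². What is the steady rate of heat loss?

Q ≈ 162 W

Using the resistance-network approach (series):
R_inner film = 1/(h_i·A) = 1/(6.55×15) = 0.01018 K/W
R_common brick = L/(kA) = 0.19/(0.881×15) = 0.01438 K/W
R_cork board = L/(kA) = 0.105/(0.042×15) = 0.1667 K/W
R_total = 0.1912 K/W
Q = ΔT / R_total = 31 / 0.1912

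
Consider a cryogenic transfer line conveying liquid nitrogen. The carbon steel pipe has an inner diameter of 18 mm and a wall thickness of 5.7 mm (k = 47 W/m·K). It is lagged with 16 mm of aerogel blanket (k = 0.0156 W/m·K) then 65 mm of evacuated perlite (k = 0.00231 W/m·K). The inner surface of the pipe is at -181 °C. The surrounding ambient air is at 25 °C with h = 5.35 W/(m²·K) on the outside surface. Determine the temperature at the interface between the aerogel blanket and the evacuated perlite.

T ≈ -163 °C

Per-layer cylindrical resistances, series-summed:
R_carbon steel pipe wall = ln(14.7/9)/(2π×47×1) = 0.001661 K/W
R_aerogel blanket = ln(30.7/14.7)/(2π×0.0156×1) = 7.513 K/W
R_evacuated perlite = ln(95.7/30.7)/(2π×0.00231×1) = 78.33 K/W
R_outer film = 1/(h_o·2πr_oL) = 1/(5.35×2π×0.0957×1) = 0.3109 K/W
R_total = 86.16 K/W
Q = ΔT/R_total = 206/86.16
Q = 2.39 W/m
T_interface = T_inner + Q·ΣR(inner→interface) = -181 + 2.39×7.515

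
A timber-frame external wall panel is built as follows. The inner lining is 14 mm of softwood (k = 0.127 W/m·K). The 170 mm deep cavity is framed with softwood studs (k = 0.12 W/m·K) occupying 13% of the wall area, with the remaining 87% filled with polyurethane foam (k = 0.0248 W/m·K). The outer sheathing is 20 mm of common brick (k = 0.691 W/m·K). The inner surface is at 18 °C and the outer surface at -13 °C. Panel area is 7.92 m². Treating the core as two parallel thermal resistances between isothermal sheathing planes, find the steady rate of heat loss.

Sheathing layers in series; stud and cavity paths in parallel between them.
R_inner = 0.014/(0.127×7.92) = 0.01392 K/W
R_stud  = 0.17/(0.12×0.13×7.92) = 1.376 K/W
R_cav   = 0.17/(0.0248×0.87×7.92) = 0.9948 K/W
1/R_core = 1/R_stud + 1/R_cav → R_core = 0.5774 K/W
R_outer = 0.02/(0.691×7.92) = 0.003654 K/W
R_total = 0.595 K/W
Q = ΔT/R_total = 31/0.595

Q ≈ 52.1 W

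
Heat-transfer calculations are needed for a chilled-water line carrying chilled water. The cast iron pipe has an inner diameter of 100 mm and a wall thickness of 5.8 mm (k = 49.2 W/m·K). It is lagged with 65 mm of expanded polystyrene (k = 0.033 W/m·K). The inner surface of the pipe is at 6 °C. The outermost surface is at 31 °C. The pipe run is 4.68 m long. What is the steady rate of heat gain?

Q ≈ 31.4 W

Per-layer cylindrical resistances, series-summed:
R_cast iron pipe wall = ln(55.8/50)/(2π×49.2×4.68) = 7.586×10^-5 K/W
R_expanded polystyrene = ln(120.8/55.8)/(2π×0.033×4.68) = 0.7959 K/W
R_total = 0.796 K/W
Q = ΔT/R_total = 25/0.796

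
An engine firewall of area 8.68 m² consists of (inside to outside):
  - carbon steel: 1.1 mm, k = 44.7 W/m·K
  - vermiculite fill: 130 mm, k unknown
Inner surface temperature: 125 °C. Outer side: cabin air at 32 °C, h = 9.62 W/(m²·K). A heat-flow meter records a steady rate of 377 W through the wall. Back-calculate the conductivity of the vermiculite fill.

Series thermal resistances:
R_carbon steel = L/(kA) = 0.0011/(44.7×8.68) = 2.835×10^-6 K/W
R_outer film = 1/(h_o·A) = 1/(9.62×8.68) = 0.01198 K/W
Sum of known resistances R_other = 0.01198 K/W
Total R = ΔT/Q = 93/377 = 0.2467 K/W
R_vermiculite fill = R_total − R_other = 0.2347 K/W
k = L/(R·A) = 0.13/(0.2347×8.68)

k ≈ 0.0638 W/(m·K)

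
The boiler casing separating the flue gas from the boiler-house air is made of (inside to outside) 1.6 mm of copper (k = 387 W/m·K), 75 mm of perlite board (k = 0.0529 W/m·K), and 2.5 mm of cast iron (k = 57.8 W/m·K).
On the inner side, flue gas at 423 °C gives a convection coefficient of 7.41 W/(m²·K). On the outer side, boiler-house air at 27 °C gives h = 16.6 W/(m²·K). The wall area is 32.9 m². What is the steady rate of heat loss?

Treating each layer as a thermal resistance in series:
R_inner film = 1/(h_i·A) = 1/(7.41×32.9) = 0.004102 K/W
R_copper = L/(kA) = 0.0016/(387×32.9) = 1.257×10^-7 K/W
R_perlite board = L/(kA) = 0.075/(0.0529×32.9) = 0.04309 K/W
R_cast iron = L/(kA) = 0.0025/(57.8×32.9) = 1.315×10^-6 K/W
R_outer film = 1/(h_o·A) = 1/(16.6×32.9) = 0.001831 K/W
R_total = 0.04903 K/W
Q = ΔT / R_total = 396 / 0.04903

Q ≈ 8080 W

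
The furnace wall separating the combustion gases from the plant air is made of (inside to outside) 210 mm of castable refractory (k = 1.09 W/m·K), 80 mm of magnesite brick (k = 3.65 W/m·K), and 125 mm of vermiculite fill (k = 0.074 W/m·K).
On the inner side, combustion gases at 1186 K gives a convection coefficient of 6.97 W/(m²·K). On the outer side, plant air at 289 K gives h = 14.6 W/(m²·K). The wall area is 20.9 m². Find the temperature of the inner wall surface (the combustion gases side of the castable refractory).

Model the wall as resistances in series:
R_inner film = 1/(h_i·A) = 1/(6.97×20.9) = 0.006865 K/W
R_castable refractory = L/(kA) = 0.21/(1.09×20.9) = 0.009218 K/W
R_magnesite brick = L/(kA) = 0.08/(3.65×20.9) = 0.001049 K/W
R_vermiculite fill = L/(kA) = 0.125/(0.074×20.9) = 0.08082 K/W
R_outer film = 1/(h_o·A) = 1/(14.6×20.9) = 0.003277 K/W
R_total = 0.1012 K/W;  Q = ΔT/R_total = 897/0.1012 = 8861 W
T_interface = T_inner − Q·ΣR(inner→interface) = 1186 − 8860×0.006865

T ≈ 1130 K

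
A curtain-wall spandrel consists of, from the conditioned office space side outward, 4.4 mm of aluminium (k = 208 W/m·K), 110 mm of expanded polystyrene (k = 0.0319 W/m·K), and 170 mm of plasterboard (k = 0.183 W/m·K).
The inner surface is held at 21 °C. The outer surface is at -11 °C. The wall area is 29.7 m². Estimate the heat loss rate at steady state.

Thermal resistances in series:
R_aluminium = L/(kA) = 0.0044/(208×29.7) = 7.123×10^-7 K/W
R_expanded polystyrene = L/(kA) = 0.11/(0.0319×29.7) = 0.1161 K/W
R_plasterboard = L/(kA) = 0.17/(0.183×29.7) = 0.03128 K/W
R_total = 0.1474 K/W
Q = ΔT / R_total = 32 / 0.1474

Q ≈ 217 W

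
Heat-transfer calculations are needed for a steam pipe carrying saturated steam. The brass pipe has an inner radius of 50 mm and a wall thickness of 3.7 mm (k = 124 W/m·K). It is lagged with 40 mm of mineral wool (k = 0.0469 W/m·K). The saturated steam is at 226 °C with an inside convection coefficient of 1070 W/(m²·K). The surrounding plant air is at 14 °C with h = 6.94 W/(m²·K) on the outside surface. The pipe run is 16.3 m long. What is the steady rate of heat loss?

Q ≈ 1620 W

For a radial system each layer contributes R = ln(r_out/r_in)/(2πkL); films add R = 1/(hA).
R_inner film = 1/(h_i·2πr₁L) = 1/(1070×2π×0.05×16.3) = 1.825×10^-4 K/W
R_brass pipe wall = ln(53.7/50)/(2π×124×16.3) = 5.621×10^-6 K/W
R_mineral wool = ln(93.7/53.7)/(2π×0.0469×16.3) = 0.1159 K/W
R_outer film = 1/(h_o·2πr_oL) = 1/(6.94×2π×0.0937×16.3) = 0.01502 K/W
R_total = 0.1311 K/W
Q = ΔT/R_total = 212/0.1311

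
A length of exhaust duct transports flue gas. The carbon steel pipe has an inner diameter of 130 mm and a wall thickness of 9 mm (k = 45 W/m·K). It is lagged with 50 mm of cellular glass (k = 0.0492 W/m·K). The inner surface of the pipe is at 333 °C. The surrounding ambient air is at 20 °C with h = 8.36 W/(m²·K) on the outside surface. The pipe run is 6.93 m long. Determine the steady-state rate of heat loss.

For a radial system each layer contributes R = ln(r_out/r_in)/(2πkL); films add R = 1/(hA).
R_carbon steel pipe wall = ln(74/65)/(2π×45×6.93) = 6.618×10^-5 K/W
R_cellular glass = ln(124/74)/(2π×0.0492×6.93) = 0.241 K/W
R_outer film = 1/(h_o·2πr_oL) = 1/(8.36×2π×0.124×6.93) = 0.02215 K/W
R_total = 0.2632 K/W
Q = ΔT/R_total = 313/0.2632

Q ≈ 1190 W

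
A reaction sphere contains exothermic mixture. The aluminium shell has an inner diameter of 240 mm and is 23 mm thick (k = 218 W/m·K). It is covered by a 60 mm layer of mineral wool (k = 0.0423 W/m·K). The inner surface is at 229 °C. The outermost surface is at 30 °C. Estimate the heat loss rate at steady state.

Q ≈ 51.2 W

Radial (spherical) resistances in series:
R_aluminium shell = (1/0.12 − 1/0.143)/(4π×218) = 4.893×10^-4 K/W
R_mineral wool = (1/0.143 − 1/0.203)/(4π×0.0423) = 3.888 K/W
R_total = 3.889 K/W
Q = ΔT/R_total = 199/3.889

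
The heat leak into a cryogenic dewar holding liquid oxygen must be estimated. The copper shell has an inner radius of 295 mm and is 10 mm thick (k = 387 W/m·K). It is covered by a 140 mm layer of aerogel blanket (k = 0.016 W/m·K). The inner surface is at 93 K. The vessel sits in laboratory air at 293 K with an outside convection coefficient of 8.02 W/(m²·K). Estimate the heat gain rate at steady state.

Q ≈ 38.6 W

Radial (spherical) resistances in series:
R_copper shell = (1/0.295 − 1/0.305)/(4π×387) = 2.285×10^-5 K/W
R_aerogel blanket = (1/0.305 − 1/0.445)/(4π×0.016) = 5.13 K/W
R_outer film = 1/(h·4πr_o²) = 1/(8.02×4π×0.445²) = 0.05011 K/W
R_total = 5.18 K/W
Q = ΔT/R_total = 200/5.18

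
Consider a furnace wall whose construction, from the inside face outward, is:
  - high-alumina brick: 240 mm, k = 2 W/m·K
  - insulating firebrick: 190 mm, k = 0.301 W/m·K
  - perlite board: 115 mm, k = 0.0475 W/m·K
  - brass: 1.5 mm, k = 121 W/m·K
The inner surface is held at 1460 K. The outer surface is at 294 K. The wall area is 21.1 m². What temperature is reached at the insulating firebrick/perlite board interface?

T ≈ 1180 K

Treating each layer as a thermal resistance in series:
R_high-alumina brick = L/(kA) = 0.24/(2×21.1) = 0.005687 K/W
R_insulating firebrick = L/(kA) = 0.19/(0.301×21.1) = 0.02992 K/W
R_perlite board = L/(kA) = 0.115/(0.0475×21.1) = 0.1147 K/W
R_brass = L/(kA) = 0.0015/(121×21.1) = 5.875×10^-7 K/W
R_total = 0.1503 K/W;  Q = ΔT/R_total = 1166/0.1503 = 7755 W
T_interface = T_inner − Q·ΣR(inner→interface) = 1460 − 7760×0.0356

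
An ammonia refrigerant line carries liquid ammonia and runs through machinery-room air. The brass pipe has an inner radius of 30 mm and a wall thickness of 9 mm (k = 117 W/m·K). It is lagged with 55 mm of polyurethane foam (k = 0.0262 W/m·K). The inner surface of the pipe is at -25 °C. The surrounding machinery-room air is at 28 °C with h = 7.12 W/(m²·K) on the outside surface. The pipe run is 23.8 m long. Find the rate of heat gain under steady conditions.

Cylindrical conduction, so R = ln(r₂/r₁)/(2πkL) per layer, in series:
R_brass pipe wall = ln(39/30)/(2π×117×23.8) = 1.5×10^-5 K/W
R_polyurethane foam = ln(94/39)/(2π×0.0262×23.8) = 0.2245 K/W
R_outer film = 1/(h_o·2πr_oL) = 1/(7.12×2π×0.094×23.8) = 0.009992 K/W
R_total = 0.2345 K/W
Q = ΔT/R_total = 53/0.2345

Q ≈ 226 W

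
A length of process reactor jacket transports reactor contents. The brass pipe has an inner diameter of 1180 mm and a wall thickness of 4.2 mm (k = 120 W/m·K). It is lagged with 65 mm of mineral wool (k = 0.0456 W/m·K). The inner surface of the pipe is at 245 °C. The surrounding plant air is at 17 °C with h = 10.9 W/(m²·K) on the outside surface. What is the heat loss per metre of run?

q′ ≈ 593 W/m

For a radial system each layer contributes R = ln(r_out/r_in)/(2πkL); films add R = 1/(hA).
R_brass pipe wall = ln(594.2/590)/(2π×120×1) = 9.408×10^-6 K/W
R_mineral wool = ln(659.2/594.2)/(2π×0.0456×1) = 0.3623 K/W
R_outer film = 1/(h_o·2πr_oL) = 1/(10.9×2π×0.6592×1) = 0.02215 K/W
R_total = 0.3845 K/W
Q = ΔT/R_total = 228/0.3845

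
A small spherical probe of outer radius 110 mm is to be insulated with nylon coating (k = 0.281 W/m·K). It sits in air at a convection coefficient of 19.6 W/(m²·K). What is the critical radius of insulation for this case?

For a sphere r_cr = 2k/h = 2×0.281/19.6
r_cr = 28.7 mm; since the bare radius (110 mm) is above r_cr, any added insulation will reduce heat loss.

r_cr ≈ 28.7 mm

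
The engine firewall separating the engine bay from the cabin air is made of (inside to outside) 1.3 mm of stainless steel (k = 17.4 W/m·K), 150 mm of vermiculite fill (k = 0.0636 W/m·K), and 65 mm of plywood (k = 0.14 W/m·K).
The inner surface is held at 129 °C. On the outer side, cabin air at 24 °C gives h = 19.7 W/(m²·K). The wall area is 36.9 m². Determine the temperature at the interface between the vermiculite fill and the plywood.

T ≈ 42.8 °C

Model the wall as resistances in series:
R_stainless steel = L/(kA) = 0.0013/(17.4×36.9) = 2.025×10^-6 K/W
R_vermiculite fill = L/(kA) = 0.15/(0.0636×36.9) = 0.06392 K/W
R_plywood = L/(kA) = 0.065/(0.14×36.9) = 0.01258 K/W
R_outer film = 1/(h_o·A) = 1/(19.7×36.9) = 0.001376 K/W
R_total = 0.07788 K/W;  Q = ΔT/R_total = 105/0.07788 = 1348 W
T_interface = T_inner − Q·ΣR(inner→interface) = 129 − 1350×0.06392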